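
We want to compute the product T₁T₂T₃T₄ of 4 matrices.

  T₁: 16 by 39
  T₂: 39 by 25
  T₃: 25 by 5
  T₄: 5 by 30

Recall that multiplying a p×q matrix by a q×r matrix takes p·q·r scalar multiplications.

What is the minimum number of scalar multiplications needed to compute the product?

10395

Adjacent pairs: T₁T₂ = 16·39·25 = 15600; T₂T₃ = 39·25·5 = 4875; T₃T₄ = 25·5·30 = 3750.
Length 3: T₁..T₃: k=1: 0+4875+16·39·5=7995; k=2: 15600+0+16·25·5=17600 → min 7995 | T₂..T₄: k=2: 0+3750+39·25·30=33000; k=3: 4875+0+39·5·30=10725 → min 10725.
Length 4: T₁..T₄: k=1: 0+10725+16·39·30=29445; k=2: 15600+3750+16·25·30=31350; k=3: 7995+0+16·5·30=10395 → min 10395.
Optimal order: ((T₁(T₂T₃))T₄) with cost 10395.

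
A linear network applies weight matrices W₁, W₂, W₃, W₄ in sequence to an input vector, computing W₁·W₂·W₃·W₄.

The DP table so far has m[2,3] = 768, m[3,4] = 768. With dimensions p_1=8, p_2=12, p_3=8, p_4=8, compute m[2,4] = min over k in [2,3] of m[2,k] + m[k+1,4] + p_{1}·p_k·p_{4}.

m[2,4] = min over k∈[2,3] of m[2,k]+m[k+1,4]+p_{1}·p_k·p_{4}.
k=2: 0 + 768 + 8·12·8 = 1536; k=3: 768 + 0 + 8·8·8 = 1280.
Minimum: 1280 at k=3.

1280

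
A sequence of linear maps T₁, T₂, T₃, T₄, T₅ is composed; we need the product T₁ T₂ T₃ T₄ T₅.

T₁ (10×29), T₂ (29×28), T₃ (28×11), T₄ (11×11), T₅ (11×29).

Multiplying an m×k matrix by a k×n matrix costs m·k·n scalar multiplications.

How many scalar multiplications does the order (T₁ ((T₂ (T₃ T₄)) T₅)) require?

29981

(T₃ T₄): 28×11 by 11×11 → 28×11, cost 28·11·11 = 3388
(T₂ (T₃ T₄)): 29×28 by 28×11 → 29×11, cost 29·28·11 = 8932; cumulative 12320
((T₂ (T₃ T₄)) T₅): 29×11 by 11×29 → 29×29, cost 29·11·29 = 9251; cumulative 21571
(T₁ ((T₂ (T₃ T₄)) T₅)): 10×29 by 29×29 → 10×29, cost 10·29·29 = 8410; cumulative 29981
Total: 29981 scalar multiplications.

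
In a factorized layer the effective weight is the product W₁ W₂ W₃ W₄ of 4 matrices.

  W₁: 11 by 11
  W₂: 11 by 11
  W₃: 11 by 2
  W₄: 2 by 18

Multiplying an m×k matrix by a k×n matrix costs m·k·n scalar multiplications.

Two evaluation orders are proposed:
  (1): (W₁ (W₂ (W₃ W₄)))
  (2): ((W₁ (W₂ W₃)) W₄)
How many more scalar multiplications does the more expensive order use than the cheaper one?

3872

Order (1) = (W₁ (W₂ (W₃ W₄))): (W₃ W₄): 11×2 by 2×18 → 11×18, cost 11·2·18 = 396; (W₂ (W₃ W₄)): 11×11 by 11×18 → 11×18, cost 11·11·18 = 2178; cumulative 2574; (W₁ (W₂ (W₃ W₄))): 11×11 by 11×18 → 11×18, cost 11·11·18 = 2178; cumulative 4752. Total 4752.
Order (2) = ((W₁ (W₂ W₃)) W₄): (W₂ W₃): 11×11 by 11×2 → 11×2, cost 11·11·2 = 242; (W₁ (W₂ W₃)): 11×11 by 11×2 → 11×2, cost 11·11·2 = 242; cumulative 484; ((W₁ (W₂ W₃)) W₄): 11×2 by 2×18 → 11×18, cost 11·2·18 = 396; cumulative 880. Total 880.
Difference: |4752 − 880| = 3872.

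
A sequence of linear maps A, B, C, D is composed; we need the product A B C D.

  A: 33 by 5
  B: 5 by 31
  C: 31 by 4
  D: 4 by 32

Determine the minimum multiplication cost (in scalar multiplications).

Adjacent pairs: AB = 33·5·31 = 5115; BC = 5·31·4 = 620; CD = 31·4·32 = 3968.
Length 3: A..C: k=1: 0+620+33·5·4=1280; k=2: 5115+0+33·31·4=9207 → min 1280 | B..D: k=2: 0+3968+5·31·32=8928; k=3: 620+0+5·4·32=1260 → min 1260.
Length 4: A..D: k=1: 0+1260+33·5·32=6540; k=2: 5115+3968+33·31·32=41819; k=3: 1280+0+33·4·32=5504 → min 5504.
Optimal order: ((A (B C)) D) with cost 5504.

5504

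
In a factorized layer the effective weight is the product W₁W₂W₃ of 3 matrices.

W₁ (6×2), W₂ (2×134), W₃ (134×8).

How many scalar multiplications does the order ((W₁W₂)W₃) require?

(W₁W₂): 6×2 by 2×134 → 6×134, cost 6·2·134 = 1608
((W₁W₂)W₃): 6×134 by 134×8 → 6×8, cost 6·134·8 = 6432; cumulative 8040
Total: 8040 scalar multiplications.

8040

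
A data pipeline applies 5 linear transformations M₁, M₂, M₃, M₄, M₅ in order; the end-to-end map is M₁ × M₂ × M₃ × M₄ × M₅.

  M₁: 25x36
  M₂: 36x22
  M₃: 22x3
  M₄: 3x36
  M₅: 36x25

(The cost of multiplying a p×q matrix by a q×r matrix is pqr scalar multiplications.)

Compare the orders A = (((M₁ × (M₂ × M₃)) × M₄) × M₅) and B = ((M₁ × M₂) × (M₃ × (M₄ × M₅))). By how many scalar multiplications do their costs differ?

Order A = (((M₁ × (M₂ × M₃)) × M₄) × M₅): (M₂ × M₃): 36×22 by 22×3 → 36×3, cost 36·22·3 = 2376; (M₁ × (M₂ × M₃)): 25×36 by 36×3 → 25×3, cost 25·36·3 = 2700; cumulative 5076; ((M₁ × (M₂ × M₃)) × M₄): 25×3 by 3×36 → 25×36, cost 25·3·36 = 2700; cumulative 7776; (((M₁ × (M₂ × M₃)) × M₄) × M₅): 25×36 by 36×25 → 25×25, cost 25·36·25 = 22500; cumulative 30276. Total 30276.
Order B = ((M₁ × M₂) × (M₃ × (M₄ × M₅))): (M₁ × M₂): 25×36 by 36×22 → 25×22, cost 25·36·22 = 19800; (M₄ × M₅): 3×36 by 36×25 → 3×25, cost 3·36·25 = 2700; (M₃ × (M₄ × M₅)): 22×3 by 3×25 → 22×25, cost 22·3·25 = 1650; cumulative 4350; ((M₁ × M₂) × (M₃ × (M₄ × M₅))): 25×22 by 22×25 → 25×25, cost 25·22·25 = 13750; cumulative 37900. Total 37900.
Difference: |30276 − 37900| = 7624.

7624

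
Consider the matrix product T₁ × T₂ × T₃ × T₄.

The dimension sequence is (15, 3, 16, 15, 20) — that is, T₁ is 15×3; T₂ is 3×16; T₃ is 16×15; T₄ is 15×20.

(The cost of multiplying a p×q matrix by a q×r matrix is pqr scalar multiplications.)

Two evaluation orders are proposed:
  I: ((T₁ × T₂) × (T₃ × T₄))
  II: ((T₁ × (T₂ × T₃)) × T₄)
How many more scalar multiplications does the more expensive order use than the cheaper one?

Order I = ((T₁ × T₂) × (T₃ × T₄)): (T₁ × T₂): 15×3 by 3×16 → 15×16, cost 15·3·16 = 720; (T₃ × T₄): 16×15 by 15×20 → 16×20, cost 16·15·20 = 4800; ((T₁ × T₂) × (T₃ × T₄)): 15×16 by 16×20 → 15×20, cost 15·16·20 = 4800; cumulative 10320. Total 10320.
Order II = ((T₁ × (T₂ × T₃)) × T₄): (T₂ × T₃): 3×16 by 16×15 → 3×15, cost 3·16·15 = 720; (T₁ × (T₂ × T₃)): 15×3 by 3×15 → 15×15, cost 15·3·15 = 675; cumulative 1395; ((T₁ × (T₂ × T₃)) × T₄): 15×15 by 15×20 → 15×20, cost 15·15·20 = 4500; cumulative 5895. Total 5895.
Difference: |10320 − 5895| = 4425.

4425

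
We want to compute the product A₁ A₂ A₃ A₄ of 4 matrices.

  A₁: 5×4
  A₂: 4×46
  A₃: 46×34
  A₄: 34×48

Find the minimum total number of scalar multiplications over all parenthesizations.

13744

Adjacent pairs: A₁A₂ = 5·4·46 = 920; A₂A₃ = 4·46·34 = 6256; A₃A₄ = 46·34·48 = 75072.
Length 3: A₁..A₃: k=1: 0+6256+5·4·34=6936; k=2: 920+0+5·46·34=8740 → min 6936 | A₂..A₄: k=2: 0+75072+4·46·48=83904; k=3: 6256+0+4·34·48=12784 → min 12784.
Length 4: A₁..A₄: k=1: 0+12784+5·4·48=13744; k=2: 920+75072+5·46·48=87032; k=3: 6936+0+5·34·48=15096 → min 13744.
Optimal order: (A₁ ((A₂ A₃) A₄)) with cost 13744.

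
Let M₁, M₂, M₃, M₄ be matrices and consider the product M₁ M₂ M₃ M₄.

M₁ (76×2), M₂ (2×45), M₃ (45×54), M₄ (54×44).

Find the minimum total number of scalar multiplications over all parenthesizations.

16300

Adjacent pairs: M₁M₂ = 76·2·45 = 6840; M₂M₃ = 2·45·54 = 4860; M₃M₄ = 45·54·44 = 106920.
Length 3: M₁..M₃: k=1: 0+4860+76·2·54=13068; k=2: 6840+0+76·45·54=191520 → min 13068 | M₂..M₄: k=2: 0+106920+2·45·44=110880; k=3: 4860+0+2·54·44=9612 → min 9612.
Length 4: M₁..M₄: k=1: 0+9612+76·2·44=16300; k=2: 6840+106920+76·45·44=264240; k=3: 13068+0+76·54·44=193644 → min 16300.
Optimal order: (M₁ ((M₂ M₃) M₄)) with cost 16300.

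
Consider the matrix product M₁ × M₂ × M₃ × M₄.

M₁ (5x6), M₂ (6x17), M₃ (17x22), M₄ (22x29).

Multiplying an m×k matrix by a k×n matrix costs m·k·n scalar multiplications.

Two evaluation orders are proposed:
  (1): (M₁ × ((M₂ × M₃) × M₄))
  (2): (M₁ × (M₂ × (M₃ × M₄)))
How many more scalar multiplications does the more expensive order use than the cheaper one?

Order (1) = (M₁ × ((M₂ × M₃) × M₄)): (M₂ × M₃): 6×17 by 17×22 → 6×22, cost 6·17·22 = 2244; ((M₂ × M₃) × M₄): 6×22 by 22×29 → 6×29, cost 6·22·29 = 3828; cumulative 6072; (M₁ × ((M₂ × M₃) × M₄)): 5×6 by 6×29 → 5×29, cost 5·6·29 = 870; cumulative 6942. Total 6942.
Order (2) = (M₁ × (M₂ × (M₃ × M₄))): (M₃ × M₄): 17×22 by 22×29 → 17×29, cost 17·22·29 = 10846; (M₂ × (M₃ × M₄)): 6×17 by 17×29 → 6×29, cost 6·17·29 = 2958; cumulative 13804; (M₁ × (M₂ × (M₃ × M₄))): 5×6 by 6×29 → 5×29, cost 5·6·29 = 870; cumulative 14674. Total 14674.
Difference: |6942 − 14674| = 7732.

7732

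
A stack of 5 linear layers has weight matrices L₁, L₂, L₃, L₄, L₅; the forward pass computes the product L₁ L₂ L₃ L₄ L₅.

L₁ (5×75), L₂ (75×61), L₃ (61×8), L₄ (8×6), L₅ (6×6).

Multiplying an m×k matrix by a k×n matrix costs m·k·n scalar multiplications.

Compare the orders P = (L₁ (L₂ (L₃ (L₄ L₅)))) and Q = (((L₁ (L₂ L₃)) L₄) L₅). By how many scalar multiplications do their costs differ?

7104

Order P = (L₁ (L₂ (L₃ (L₄ L₅)))): (L₄ L₅): 8×6 by 6×6 → 8×6, cost 8·6·6 = 288; (L₃ (L₄ L₅)): 61×8 by 8×6 → 61×6, cost 61·8·6 = 2928; cumulative 3216; (L₂ (L₃ (L₄ L₅))): 75×61 by 61×6 → 75×6, cost 75·61·6 = 27450; cumulative 30666; (L₁ (L₂ (L₃ (L₄ L₅)))): 5×75 by 75×6 → 5×6, cost 5·75·6 = 2250; cumulative 32916. Total 32916.
Order Q = (((L₁ (L₂ L₃)) L₄) L₅): (L₂ L₃): 75×61 by 61×8 → 75×8, cost 75·61·8 = 36600; (L₁ (L₂ L₃)): 5×75 by 75×8 → 5×8, cost 5·75·8 = 3000; cumulative 39600; ((L₁ (L₂ L₃)) L₄): 5×8 by 8×6 → 5×6, cost 5·8·6 = 240; cumulative 39840; (((L₁ (L₂ L₃)) L₄) L₅): 5×6 by 6×6 → 5×6, cost 5·6·6 = 180; cumulative 40020. Total 40020.
Difference: |32916 − 40020| = 7104.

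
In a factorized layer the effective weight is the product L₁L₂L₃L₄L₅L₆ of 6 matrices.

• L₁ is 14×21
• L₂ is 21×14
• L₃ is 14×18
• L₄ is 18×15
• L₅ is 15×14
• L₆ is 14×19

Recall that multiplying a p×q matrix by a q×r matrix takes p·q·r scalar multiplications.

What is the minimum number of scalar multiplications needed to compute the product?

Adjacent pairs: L₁L₂ = 14·21·14 = 4116; L₂L₃ = 21·14·18 = 5292; L₃L₄ = 14·18·15 = 3780; L₄L₅ = 18·15·14 = 3780; L₅L₆ = 15·14·19 = 3990.
Length 3: L₁..L₃: k=1: 0+5292+14·21·18=10584; k=2: 4116+0+14·14·18=7644 → min 7644 | L₂..L₄: k=2: 0+3780+21·14·15=8190; k=3: 5292+0+21·18·15=10962 → min 8190 | L₃..L₅: k=3: 0+3780+14·18·14=7308; k=4: 3780+0+14·15·14=6720 → min 6720 | L₄..L₆: k=4: 0+3990+18·15·19=9120; k=5: 3780+0+18·14·19=8568 → min 8568.
Length 4: L₁..L₄: k=1: 0+8190+14·21·15=12600; k=2: 4116+3780+14·14·15=10836; k=3: 7644+0+14·18·15=11424 → min 10836 | L₂..L₅: k=2: 0+6720+21·14·14=10836; k=3: 5292+3780+21·18·14=14364; k=4: 8190+0+21·15·14=12600 → min 10836 | L₃..L₆: k=3: 0+8568+14·18·19=13356; k=4: 3780+3990+14·15·19=11760; k=5: 6720+0+14·14·19=10444 → min 10444.
Length 5: L₁..L₅: k=1: 0+10836+14·21·14=14952; k=2: 4116+6720+14·14·14=13580; k=3: 7644+3780+14·18·14=14952; k=4: 10836+0+14·15·14=13776 → min 13580 | L₂..L₆: k=2: 0+10444+21·14·19=16030; k=3: 5292+8568+21·18·19=21042; k=4: 8190+3990+21·15·19=18165; k=5: 10836+0+21·14·19=16422 → min 16030.
Length 6: L₁..L₆: k=1: 0+16030+14·21·19=21616; k=2: 4116+10444+14·14·19=18284; k=3: 7644+8568+14·18·19=21000; k=4: 10836+3990+14·15·19=18816; k=5: 13580+0+14·14·19=17304 → min 17304.
Optimal order: (((L₁L₂)((L₃L₄)L₅))L₆) with cost 17304.

17304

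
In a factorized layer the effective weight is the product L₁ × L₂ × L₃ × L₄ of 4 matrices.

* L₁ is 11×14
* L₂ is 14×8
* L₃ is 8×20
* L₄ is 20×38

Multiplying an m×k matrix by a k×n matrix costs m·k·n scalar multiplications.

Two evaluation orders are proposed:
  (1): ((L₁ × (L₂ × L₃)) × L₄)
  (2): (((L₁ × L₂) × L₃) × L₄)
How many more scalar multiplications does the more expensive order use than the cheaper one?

Order (1) = ((L₁ × (L₂ × L₃)) × L₄): (L₂ × L₃): 14×8 by 8×20 → 14×20, cost 14·8·20 = 2240; (L₁ × (L₂ × L₃)): 11×14 by 14×20 → 11×20, cost 11·14·20 = 3080; cumulative 5320; ((L₁ × (L₂ × L₃)) × L₄): 11×20 by 20×38 → 11×38, cost 11·20·38 = 8360; cumulative 13680. Total 13680.
Order (2) = (((L₁ × L₂) × L₃) × L₄): (L₁ × L₂): 11×14 by 14×8 → 11×8, cost 11·14·8 = 1232; ((L₁ × L₂) × L₃): 11×8 by 8×20 → 11×20, cost 11·8·20 = 1760; cumulative 2992; (((L₁ × L₂) × L₃) × L₄): 11×20 by 20×38 → 11×38, cost 11·20·38 = 8360; cumulative 11352. Total 11352.
Difference: |13680 − 11352| = 2328.

2328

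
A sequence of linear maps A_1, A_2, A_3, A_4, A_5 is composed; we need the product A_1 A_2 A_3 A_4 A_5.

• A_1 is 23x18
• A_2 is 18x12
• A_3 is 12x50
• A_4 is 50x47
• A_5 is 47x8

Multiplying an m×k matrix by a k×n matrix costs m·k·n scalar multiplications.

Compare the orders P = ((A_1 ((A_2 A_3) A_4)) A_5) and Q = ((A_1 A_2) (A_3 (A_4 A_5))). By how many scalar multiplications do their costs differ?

Order P = ((A_1 ((A_2 A_3) A_4)) A_5): (A_2 A_3): 18×12 by 12×50 → 18×50, cost 18·12·50 = 10800; ((A_2 A_3) A_4): 18×50 by 50×47 → 18×47, cost 18·50·47 = 42300; cumulative 53100; (A_1 ((A_2 A_3) A_4)): 23×18 by 18×47 → 23×47, cost 23·18·47 = 19458; cumulative 72558; ((A_1 ((A_2 A_3) A_4)) A_5): 23×47 by 47×8 → 23×8, cost 23·47·8 = 8648; cumulative 81206. Total 81206.
Order Q = ((A_1 A_2) (A_3 (A_4 A_5))): (A_1 A_2): 23×18 by 18×12 → 23×12, cost 23·18·12 = 4968; (A_4 A_5): 50×47 by 47×8 → 50×8, cost 50·47·8 = 18800; (A_3 (A_4 A_5)): 12×50 by 50×8 → 12×8, cost 12·50·8 = 4800; cumulative 23600; ((A_1 A_2) (A_3 (A_4 A_5))): 23×12 by 12×8 → 23×8, cost 23·12·8 = 2208; cumulative 30776. Total 30776.
Difference: |81206 − 30776| = 50430.

50430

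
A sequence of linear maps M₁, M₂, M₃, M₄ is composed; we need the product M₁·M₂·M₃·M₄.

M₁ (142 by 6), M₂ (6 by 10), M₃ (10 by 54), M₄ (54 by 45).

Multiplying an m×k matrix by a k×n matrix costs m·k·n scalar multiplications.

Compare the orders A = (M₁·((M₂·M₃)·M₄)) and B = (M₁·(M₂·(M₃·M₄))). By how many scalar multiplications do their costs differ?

9180

Order A = (M₁·((M₂·M₃)·M₄)): (M₂·M₃): 6×10 by 10×54 → 6×54, cost 6·10·54 = 3240; ((M₂·M₃)·M₄): 6×54 by 54×45 → 6×45, cost 6·54·45 = 14580; cumulative 17820; (M₁·((M₂·M₃)·M₄)): 142×6 by 6×45 → 142×45, cost 142·6·45 = 38340; cumulative 56160. Total 56160.
Order B = (M₁·(M₂·(M₃·M₄))): (M₃·M₄): 10×54 by 54×45 → 10×45, cost 10·54·45 = 24300; (M₂·(M₃·M₄)): 6×10 by 10×45 → 6×45, cost 6·10·45 = 2700; cumulative 27000; (M₁·(M₂·(M₃·M₄))): 142×6 by 6×45 → 142×45, cost 142·6·45 = 38340; cumulative 65340. Total 65340.
Difference: |56160 − 65340| = 9180.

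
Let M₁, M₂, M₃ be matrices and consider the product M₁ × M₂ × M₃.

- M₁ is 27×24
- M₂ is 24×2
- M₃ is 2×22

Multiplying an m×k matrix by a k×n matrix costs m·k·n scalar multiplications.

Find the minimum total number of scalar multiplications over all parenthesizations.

Order (M₁ × (M₂ × M₃)): (M₂ × M₃): 24×2 by 2×22 → 24×22, cost 24·2·22 = 1056; (M₁ × (M₂ × M₃)): 27×24 by 24×22 → 27×22, cost 27·24·22 = 14256; cumulative 15312. Total 15312.
Order ((M₁ × M₂) × M₃): (M₁ × M₂): 27×24 by 24×2 → 27×2, cost 27·24·2 = 1296; ((M₁ × M₂) × M₃): 27×2 by 2×22 → 27×22, cost 27·2·22 = 1188; cumulative 2484. Total 2484.
Minimum: 2484.

2484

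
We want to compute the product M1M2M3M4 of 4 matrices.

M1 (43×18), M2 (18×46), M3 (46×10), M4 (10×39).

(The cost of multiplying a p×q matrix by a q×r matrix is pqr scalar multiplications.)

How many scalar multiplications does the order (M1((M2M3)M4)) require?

(M2M3): 18×46 by 46×10 → 18×10, cost 18·46·10 = 8280
((M2M3)M4): 18×10 by 10×39 → 18×39, cost 18·10·39 = 7020; cumulative 15300
(M1((M2M3)M4)): 43×18 by 18×39 → 43×39, cost 43·18·39 = 30186; cumulative 45486
Total: 45486 scalar multiplications.

45486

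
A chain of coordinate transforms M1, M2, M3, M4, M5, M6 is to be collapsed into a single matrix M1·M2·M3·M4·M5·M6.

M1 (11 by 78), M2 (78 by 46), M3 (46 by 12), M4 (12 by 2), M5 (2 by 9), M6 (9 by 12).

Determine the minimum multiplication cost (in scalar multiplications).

10476

Adjacent pairs: M1M2 = 11·78·46 = 39468; M2M3 = 78·46·12 = 43056; M3M4 = 46·12·2 = 1104; M4M5 = 12·2·9 = 216; M5M6 = 2·9·12 = 216.
Length 3: M1..M3: k=1: 0+43056+11·78·12=53352; k=2: 39468+0+11·46·12=45540 → min 45540 | M2..M4: k=2: 0+1104+78·46·2=8280; k=3: 43056+0+78·12·2=44928 → min 8280 | M3..M5: k=3: 0+216+46·12·9=5184; k=4: 1104+0+46·2·9=1932 → min 1932 | M4..M6: k=4: 0+216+12·2·12=504; k=5: 216+0+12·9·12=1512 → min 504.
Length 4: M1..M4: k=1: 0+8280+11·78·2=9996; k=2: 39468+1104+11·46·2=41584; k=3: 45540+0+11·12·2=45804 → min 9996 | M2..M5: k=2: 0+1932+78·46·9=34224; k=3: 43056+216+78·12·9=51696; k=4: 8280+0+78·2·9=9684 → min 9684 | M3..M6: k=3: 0+504+46·12·12=7128; k=4: 1104+216+46·2·12=2424; k=5: 1932+0+46·9·12=6900 → min 2424.
Length 5: M1..M5: k=1: 0+9684+11·78·9=17406; k=2: 39468+1932+11·46·9=45954; k=3: 45540+216+11·12·9=46944; k=4: 9996+0+11·2·9=10194 → min 10194 | M2..M6: k=2: 0+2424+78·46·12=45480; k=3: 43056+504+78·12·12=54792; k=4: 8280+216+78·2·12=10368; k=5: 9684+0+78·9·12=18108 → min 10368.
Length 6: M1..M6: k=1: 0+10368+11·78·12=20664; k=2: 39468+2424+11·46·12=47964; k=3: 45540+504+11·12·12=47628; k=4: 9996+216+11·2·12=10476; k=5: 10194+0+11·9·12=11382 → min 10476.
Optimal order: ((M1·(M2·(M3·M4)))·(M5·M6)) with cost 10476.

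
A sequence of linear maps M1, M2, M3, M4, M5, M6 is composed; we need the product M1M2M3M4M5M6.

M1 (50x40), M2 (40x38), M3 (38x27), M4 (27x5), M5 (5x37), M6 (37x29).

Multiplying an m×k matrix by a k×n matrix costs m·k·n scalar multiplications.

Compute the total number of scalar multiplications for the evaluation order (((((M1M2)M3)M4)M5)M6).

(M1M2): 50×40 by 40×38 → 50×38, cost 50·40·38 = 76000
((M1M2)M3): 50×38 by 38×27 → 50×27, cost 50·38·27 = 51300; cumulative 127300
(((M1M2)M3)M4): 50×27 by 27×5 → 50×5, cost 50·27·5 = 6750; cumulative 134050
((((M1M2)M3)M4)M5): 50×5 by 5×37 → 50×37, cost 50·5·37 = 9250; cumulative 143300
(((((M1M2)M3)M4)M5)M6): 50×37 by 37×29 → 50×29, cost 50·37·29 = 53650; cumulative 196950
Total: 196950 scalar multiplications.

196950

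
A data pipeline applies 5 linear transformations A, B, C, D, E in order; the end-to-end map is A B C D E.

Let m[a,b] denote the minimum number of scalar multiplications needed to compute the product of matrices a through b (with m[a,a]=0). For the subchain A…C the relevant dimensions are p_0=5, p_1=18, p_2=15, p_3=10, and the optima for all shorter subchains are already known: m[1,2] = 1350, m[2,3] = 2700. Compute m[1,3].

2100

m[1,3] = min over k∈[1,2] of m[1,k]+m[k+1,3]+p_{0}·p_k·p_{3}.
k=1: 0 + 2700 + 5·18·10 = 3600; k=2: 1350 + 0 + 5·15·10 = 2100.
Minimum: 2100 at k=2.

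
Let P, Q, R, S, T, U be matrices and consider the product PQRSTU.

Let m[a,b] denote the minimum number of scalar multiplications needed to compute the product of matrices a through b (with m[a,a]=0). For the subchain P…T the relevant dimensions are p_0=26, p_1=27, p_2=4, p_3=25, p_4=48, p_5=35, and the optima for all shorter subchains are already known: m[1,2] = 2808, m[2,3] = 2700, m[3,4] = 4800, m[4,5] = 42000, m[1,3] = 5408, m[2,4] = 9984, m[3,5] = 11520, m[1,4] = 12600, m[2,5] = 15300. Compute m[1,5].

m[1,5] = min over k∈[1,4] of m[1,k]+m[k+1,5]+p_{0}·p_k·p_{5}.
k=1: 0 + 15300 + 26·27·35 = 39870; k=2: 2808 + 11520 + 26·4·35 = 17968; k=3: 5408 + 42000 + 26·25·35 = 70158; k=4: 12600 + 0 + 26·48·35 = 56280.
Minimum: 17968 at k=2.

17968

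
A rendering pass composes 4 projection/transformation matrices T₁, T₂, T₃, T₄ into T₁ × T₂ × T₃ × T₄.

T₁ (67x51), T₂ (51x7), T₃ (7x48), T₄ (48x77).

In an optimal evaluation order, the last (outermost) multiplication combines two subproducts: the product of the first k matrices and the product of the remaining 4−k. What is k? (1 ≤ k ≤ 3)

Adjacent pairs: T₁T₂ = 67·51·7 = 23919; T₂T₃ = 51·7·48 = 17136; T₃T₄ = 7·48·77 = 25872.
Length 3: T₁..T₃: k=1: 0+17136+67·51·48=181152; k=2: 23919+0+67·7·48=46431 → min 46431 | T₂..T₄: k=2: 0+25872+51·7·77=53361; k=3: 17136+0+51·48·77=205632 → min 53361.
Top-level splits: k=1: (T₁..T₁)·(T₂..T₄) → 0+53361+67·51·77 = 316470; k=2: (T₁..T₂)·(T₃..T₄) → 23919+25872+67·7·77 = 85904; k=3: (T₁..T₃)·(T₄..T₄) → 46431+0+67·48·77 = 294063.
Best split is after T₂, i.e. k = 2.

2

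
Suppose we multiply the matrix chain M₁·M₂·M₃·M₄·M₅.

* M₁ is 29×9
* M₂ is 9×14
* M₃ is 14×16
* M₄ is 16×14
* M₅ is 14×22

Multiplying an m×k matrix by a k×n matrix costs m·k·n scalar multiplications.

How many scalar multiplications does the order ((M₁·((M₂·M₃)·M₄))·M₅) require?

(M₂·M₃): 9×14 by 14×16 → 9×16, cost 9·14·16 = 2016
((M₂·M₃)·M₄): 9×16 by 16×14 → 9×14, cost 9·16·14 = 2016; cumulative 4032
(M₁·((M₂·M₃)·M₄)): 29×9 by 9×14 → 29×14, cost 29·9·14 = 3654; cumulative 7686
((M₁·((M₂·M₃)·M₄))·M₅): 29×14 by 14×22 → 29×22, cost 29·14·22 = 8932; cumulative 16618
Total: 16618 scalar multiplications.

16618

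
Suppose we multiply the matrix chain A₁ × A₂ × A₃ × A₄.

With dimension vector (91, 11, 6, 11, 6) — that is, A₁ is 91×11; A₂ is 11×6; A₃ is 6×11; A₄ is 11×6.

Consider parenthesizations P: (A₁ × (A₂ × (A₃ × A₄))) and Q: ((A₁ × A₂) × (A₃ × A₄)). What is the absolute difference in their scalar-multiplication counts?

2880

Order P = (A₁ × (A₂ × (A₃ × A₄))): (A₃ × A₄): 6×11 by 11×6 → 6×6, cost 6·11·6 = 396; (A₂ × (A₃ × A₄)): 11×6 by 6×6 → 11×6, cost 11·6·6 = 396; cumulative 792; (A₁ × (A₂ × (A₃ × A₄))): 91×11 by 11×6 → 91×6, cost 91·11·6 = 6006; cumulative 6798. Total 6798.
Order Q = ((A₁ × A₂) × (A₃ × A₄)): (A₁ × A₂): 91×11 by 11×6 → 91×6, cost 91·11·6 = 6006; (A₃ × A₄): 6×11 by 11×6 → 6×6, cost 6·11·6 = 396; ((A₁ × A₂) × (A₃ × A₄)): 91×6 by 6×6 → 91×6, cost 91·6·6 = 3276; cumulative 9678. Total 9678.
Difference: |6798 − 9678| = 2880.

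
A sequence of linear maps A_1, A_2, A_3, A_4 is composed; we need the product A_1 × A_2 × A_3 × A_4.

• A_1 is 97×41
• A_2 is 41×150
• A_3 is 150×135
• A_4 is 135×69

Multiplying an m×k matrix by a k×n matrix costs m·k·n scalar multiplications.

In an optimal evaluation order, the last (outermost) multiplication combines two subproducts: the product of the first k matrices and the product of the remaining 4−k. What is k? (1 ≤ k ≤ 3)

Adjacent pairs: A_1A_2 = 97·41·150 = 596550; A_2A_3 = 41·150·135 = 830250; A_3A_4 = 150·135·69 = 1397250.
Length 3: A_1..A_3: k=1: 0+830250+97·41·135=1367145; k=2: 596550+0+97·150·135=2560800 → min 1367145 | A_2..A_4: k=2: 0+1397250+41·150·69=1821600; k=3: 830250+0+41·135·69=1212165 → min 1212165.
Top-level splits: k=1: (A_1..A_1)·(A_2..A_4) → 0+1212165+97·41·69 = 1486578; k=2: (A_1..A_2)·(A_3..A_4) → 596550+1397250+97·150·69 = 2997750; k=3: (A_1..A_3)·(A_4..A_4) → 1367145+0+97·135·69 = 2270700.
Best split is after A_1, i.e. k = 1.

1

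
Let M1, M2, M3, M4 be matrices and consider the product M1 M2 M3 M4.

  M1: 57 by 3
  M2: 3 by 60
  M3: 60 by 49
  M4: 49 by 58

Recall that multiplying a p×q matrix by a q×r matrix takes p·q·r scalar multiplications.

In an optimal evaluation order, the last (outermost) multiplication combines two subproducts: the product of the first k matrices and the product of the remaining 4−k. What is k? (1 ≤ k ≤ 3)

1

Adjacent pairs: M1M2 = 57·3·60 = 10260; M2M3 = 3·60·49 = 8820; M3M4 = 60·49·58 = 170520.
Length 3: M1..M3: k=1: 0+8820+57·3·49=17199; k=2: 10260+0+57·60·49=177840 → min 17199 | M2..M4: k=2: 0+170520+3·60·58=180960; k=3: 8820+0+3·49·58=17346 → min 17346.
Top-level splits: k=1: (M1..M1)·(M2..M4) → 0+17346+57·3·58 = 27264; k=2: (M1..M2)·(M3..M4) → 10260+170520+57·60·58 = 379140; k=3: (M1..M3)·(M4..M4) → 17199+0+57·49·58 = 179193.
Best split is after M1, i.e. k = 1.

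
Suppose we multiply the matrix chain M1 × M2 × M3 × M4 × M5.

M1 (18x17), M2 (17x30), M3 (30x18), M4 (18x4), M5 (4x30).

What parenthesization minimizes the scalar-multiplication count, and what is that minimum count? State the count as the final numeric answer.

7584

Adjacent pairs: M1M2 = 18·17·30 = 9180; M2M3 = 17·30·18 = 9180; M3M4 = 30·18·4 = 2160; M4M5 = 18·4·30 = 2160.
Length 3: M1..M3: k=1: 0+9180+18·17·18=14688; k=2: 9180+0+18·30·18=18900 → min 14688 | M2..M4: k=2: 0+2160+17·30·4=4200; k=3: 9180+0+17·18·4=10404 → min 4200 | M3..M5: k=3: 0+2160+30·18·30=18360; k=4: 2160+0+30·4·30=5760 → min 5760.
Length 4: M1..M4: k=1: 0+4200+18·17·4=5424; k=2: 9180+2160+18·30·4=13500; k=3: 14688+0+18·18·4=15984 → min 5424 | M2..M5: k=2: 0+5760+17·30·30=21060; k=3: 9180+2160+17·18·30=20520; k=4: 4200+0+17·4·30=6240 → min 6240.
Length 5: M1..M5: k=1: 0+6240+18·17·30=15420; k=2: 9180+5760+18·30·30=31140; k=3: 14688+2160+18·18·30=26568; k=4: 5424+0+18·4·30=7584 → min 7584.
Optimal parenthesization: ((M1 × (M2 × (M3 × M4))) × M5) with cost 7584.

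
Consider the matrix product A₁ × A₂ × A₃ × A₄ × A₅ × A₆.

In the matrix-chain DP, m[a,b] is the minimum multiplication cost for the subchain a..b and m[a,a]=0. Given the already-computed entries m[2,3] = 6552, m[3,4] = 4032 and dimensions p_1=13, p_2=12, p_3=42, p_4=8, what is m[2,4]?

5280

m[2,4] = min over k∈[2,3] of m[2,k]+m[k+1,4]+p_{1}·p_k·p_{4}.
k=2: 0 + 4032 + 13·12·8 = 5280; k=3: 6552 + 0 + 13·42·8 = 10920.
Minimum: 5280 at k=2.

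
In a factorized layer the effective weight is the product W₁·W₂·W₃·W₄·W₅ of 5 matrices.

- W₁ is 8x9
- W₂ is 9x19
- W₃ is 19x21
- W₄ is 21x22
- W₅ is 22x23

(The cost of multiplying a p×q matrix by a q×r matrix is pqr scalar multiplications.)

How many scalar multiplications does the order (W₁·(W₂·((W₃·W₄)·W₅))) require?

23981

(W₃·W₄): 19×21 by 21×22 → 19×22, cost 19·21·22 = 8778
((W₃·W₄)·W₅): 19×22 by 22×23 → 19×23, cost 19·22·23 = 9614; cumulative 18392
(W₂·((W₃·W₄)·W₅)): 9×19 by 19×23 → 9×23, cost 9·19·23 = 3933; cumulative 22325
(W₁·(W₂·((W₃·W₄)·W₅))): 8×9 by 9×23 → 8×23, cost 8·9·23 = 1656; cumulative 23981
Total: 23981 scalar multiplications.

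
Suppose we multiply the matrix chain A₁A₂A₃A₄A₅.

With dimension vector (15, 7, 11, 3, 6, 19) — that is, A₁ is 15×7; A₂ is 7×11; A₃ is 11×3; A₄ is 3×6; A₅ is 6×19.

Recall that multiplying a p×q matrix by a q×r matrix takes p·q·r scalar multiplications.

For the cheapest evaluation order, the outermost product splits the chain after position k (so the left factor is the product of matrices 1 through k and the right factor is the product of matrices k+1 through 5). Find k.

3

Adjacent pairs: A₁A₂ = 15·7·11 = 1155; A₂A₃ = 7·11·3 = 231; A₃A₄ = 11·3·6 = 198; A₄A₅ = 3·6·19 = 342.
Length 3: A₁..A₃: k=1: 0+231+15·7·3=546; k=2: 1155+0+15·11·3=1650 → min 546 | A₂..A₄: k=2: 0+198+7·11·6=660; k=3: 231+0+7·3·6=357 → min 357 | A₃..A₅: k=3: 0+342+11·3·19=969; k=4: 198+0+11·6·19=1452 → min 969.
Length 4: A₁..A₄: k=1: 0+357+15·7·6=987; k=2: 1155+198+15·11·6=2343; k=3: 546+0+15·3·6=816 → min 816 | A₂..A₅: k=2: 0+969+7·11·19=2432; k=3: 231+342+7·3·19=972; k=4: 357+0+7·6·19=1155 → min 972.
Top-level splits: k=1: (A₁..A₁)·(A₂..A₅) → 0+972+15·7·19 = 2967; k=2: (A₁..A₂)·(A₃..A₅) → 1155+969+15·11·19 = 5259; k=3: (A₁..A₃)·(A₄..A₅) → 546+342+15·3·19 = 1743; k=4: (A₁..A₄)·(A₅..A₅) → 816+0+15·6·19 = 2526.
Best split is after A₃, i.e. k = 3.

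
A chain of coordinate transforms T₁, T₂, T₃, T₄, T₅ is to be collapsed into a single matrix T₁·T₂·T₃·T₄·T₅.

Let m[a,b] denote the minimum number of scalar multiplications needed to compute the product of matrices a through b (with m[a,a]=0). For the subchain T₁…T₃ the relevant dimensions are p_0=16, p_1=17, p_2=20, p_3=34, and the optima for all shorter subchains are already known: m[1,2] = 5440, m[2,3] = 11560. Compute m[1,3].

m[1,3] = min over k∈[1,2] of m[1,k]+m[k+1,3]+p_{0}·p_k·p_{3}.
k=1: 0 + 11560 + 16·17·34 = 20808; k=2: 5440 + 0 + 16·20·34 = 16320.
Minimum: 16320 at k=2.

16320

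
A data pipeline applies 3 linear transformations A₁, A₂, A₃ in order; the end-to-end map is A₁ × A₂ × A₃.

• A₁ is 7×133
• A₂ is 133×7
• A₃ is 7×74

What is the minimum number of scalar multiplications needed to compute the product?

10143

Order (A₁ × (A₂ × A₃)): (A₂ × A₃): 133×7 by 7×74 → 133×74, cost 133·7·74 = 68894; (A₁ × (A₂ × A₃)): 7×133 by 133×74 → 7×74, cost 7·133·74 = 68894; cumulative 137788. Total 137788.
Order ((A₁ × A₂) × A₃): (A₁ × A₂): 7×133 by 133×7 → 7×7, cost 7·133·7 = 6517; ((A₁ × A₂) × A₃): 7×7 by 7×74 → 7×74, cost 7·7·74 = 3626; cumulative 10143. Total 10143.
Minimum: 10143.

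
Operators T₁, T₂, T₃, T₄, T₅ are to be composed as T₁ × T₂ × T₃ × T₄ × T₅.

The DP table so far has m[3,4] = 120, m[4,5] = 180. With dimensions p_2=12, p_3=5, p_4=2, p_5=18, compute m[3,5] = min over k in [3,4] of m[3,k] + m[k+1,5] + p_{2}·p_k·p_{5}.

552

m[3,5] = min over k∈[3,4] of m[3,k]+m[k+1,5]+p_{2}·p_k·p_{5}.
k=3: 0 + 180 + 12·5·18 = 1260; k=4: 120 + 0 + 12·2·18 = 552.
Minimum: 552 at k=4.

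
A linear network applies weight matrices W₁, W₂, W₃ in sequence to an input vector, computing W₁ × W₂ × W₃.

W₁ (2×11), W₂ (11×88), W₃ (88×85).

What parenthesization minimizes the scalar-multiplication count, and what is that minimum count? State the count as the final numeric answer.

16896

(W₁ × (W₂ × W₃)): cost 84150.
((W₁ × W₂) × W₃): cost 16896.
Optimal: ((W₁ × W₂) × W₃) with cost 16896.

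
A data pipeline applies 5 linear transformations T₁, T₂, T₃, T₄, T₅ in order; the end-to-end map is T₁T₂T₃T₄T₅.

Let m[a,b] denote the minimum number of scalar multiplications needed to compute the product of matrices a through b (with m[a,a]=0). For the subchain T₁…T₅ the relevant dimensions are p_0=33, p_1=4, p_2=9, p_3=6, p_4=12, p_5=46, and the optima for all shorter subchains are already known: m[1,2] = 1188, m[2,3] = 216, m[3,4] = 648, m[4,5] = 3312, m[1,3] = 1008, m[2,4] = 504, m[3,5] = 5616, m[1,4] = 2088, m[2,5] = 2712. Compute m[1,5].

8784

m[1,5] = min over k∈[1,4] of m[1,k]+m[k+1,5]+p_{0}·p_k·p_{5}.
k=1: 0 + 2712 + 33·4·46 = 8784; k=2: 1188 + 5616 + 33·9·46 = 20466; k=3: 1008 + 3312 + 33·6·46 = 13428; k=4: 2088 + 0 + 33·12·46 = 20304.
Minimum: 8784 at k=1.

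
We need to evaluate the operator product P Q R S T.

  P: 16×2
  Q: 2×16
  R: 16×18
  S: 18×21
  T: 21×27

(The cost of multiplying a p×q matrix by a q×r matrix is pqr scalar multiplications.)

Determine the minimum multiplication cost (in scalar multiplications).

Adjacent pairs: PQ = 16·2·16 = 512; QR = 2·16·18 = 576; RS = 16·18·21 = 6048; ST = 18·21·27 = 10206.
Length 3: P..R: k=1: 0+576+16·2·18=1152; k=2: 512+0+16·16·18=5120 → min 1152 | Q..S: k=2: 0+6048+2·16·21=6720; k=3: 576+0+2·18·21=1332 → min 1332 | R..T: k=3: 0+10206+16·18·27=17982; k=4: 6048+0+16·21·27=15120 → min 15120.
Length 4: P..S: k=1: 0+1332+16·2·21=2004; k=2: 512+6048+16·16·21=11936; k=3: 1152+0+16·18·21=7200 → min 2004 | Q..T: k=2: 0+15120+2·16·27=15984; k=3: 576+10206+2·18·27=11754; k=4: 1332+0+2·21·27=2466 → min 2466.
Length 5: P..T: k=1: 0+2466+16·2·27=3330; k=2: 512+15120+16·16·27=22544; k=3: 1152+10206+16·18·27=19134; k=4: 2004+0+16·21·27=11076 → min 3330.
Optimal order: (P (((Q R) S) T)) with cost 3330.

3330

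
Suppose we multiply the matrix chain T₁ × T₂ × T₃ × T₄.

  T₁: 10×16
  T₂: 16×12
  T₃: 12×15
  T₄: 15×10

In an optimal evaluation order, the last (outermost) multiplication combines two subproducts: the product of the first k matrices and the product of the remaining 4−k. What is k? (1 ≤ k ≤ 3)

2

Adjacent pairs: T₁T₂ = 10·16·12 = 1920; T₂T₃ = 16·12·15 = 2880; T₃T₄ = 12·15·10 = 1800.
Length 3: T₁..T₃: k=1: 0+2880+10·16·15=5280; k=2: 1920+0+10·12·15=3720 → min 3720 | T₂..T₄: k=2: 0+1800+16·12·10=3720; k=3: 2880+0+16·15·10=5280 → min 3720.
Top-level splits: k=1: (T₁..T₁)·(T₂..T₄) → 0+3720+10·16·10 = 5320; k=2: (T₁..T₂)·(T₃..T₄) → 1920+1800+10·12·10 = 4920; k=3: (T₁..T₃)·(T₄..T₄) → 3720+0+10·15·10 = 5220.
Best split is after T₂, i.e. k = 2.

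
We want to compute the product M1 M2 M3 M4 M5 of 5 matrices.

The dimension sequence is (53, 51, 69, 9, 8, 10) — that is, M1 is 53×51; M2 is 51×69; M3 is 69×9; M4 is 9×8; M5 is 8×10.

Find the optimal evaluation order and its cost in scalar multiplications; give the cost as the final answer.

Adjacent pairs: M1M2 = 53·51·69 = 186507; M2M3 = 51·69·9 = 31671; M3M4 = 69·9·8 = 4968; M4M5 = 9·8·10 = 720.
Length 3: M1..M3: k=1: 0+31671+53·51·9=55998; k=2: 186507+0+53·69·9=219420 → min 55998 | M2..M4: k=2: 0+4968+51·69·8=33120; k=3: 31671+0+51·9·8=35343 → min 33120 | M3..M5: k=3: 0+720+69·9·10=6930; k=4: 4968+0+69·8·10=10488 → min 6930.
Length 4: M1..M4: k=1: 0+33120+53·51·8=54744; k=2: 186507+4968+53·69·8=220731; k=3: 55998+0+53·9·8=59814 → min 54744 | M2..M5: k=2: 0+6930+51·69·10=42120; k=3: 31671+720+51·9·10=36981; k=4: 33120+0+51·8·10=37200 → min 36981.
Length 5: M1..M5: k=1: 0+36981+53·51·10=64011; k=2: 186507+6930+53·69·10=230007; k=3: 55998+720+53·9·10=61488; k=4: 54744+0+53·8·10=58984 → min 58984.
Optimal parenthesization: ((M1 (M2 (M3 M4))) M5) with cost 58984.

58984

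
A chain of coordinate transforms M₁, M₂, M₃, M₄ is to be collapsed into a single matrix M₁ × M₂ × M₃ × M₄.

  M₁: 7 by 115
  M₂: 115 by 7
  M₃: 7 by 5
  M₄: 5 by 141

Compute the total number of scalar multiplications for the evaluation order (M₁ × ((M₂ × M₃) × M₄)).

198605

(M₂ × M₃): 115×7 by 7×5 → 115×5, cost 115·7·5 = 4025
((M₂ × M₃) × M₄): 115×5 by 5×141 → 115×141, cost 115·5·141 = 81075; cumulative 85100
(M₁ × ((M₂ × M₃) × M₄)): 7×115 by 115×141 → 7×141, cost 7·115·141 = 113505; cumulative 198605
Total: 198605 scalar multiplications.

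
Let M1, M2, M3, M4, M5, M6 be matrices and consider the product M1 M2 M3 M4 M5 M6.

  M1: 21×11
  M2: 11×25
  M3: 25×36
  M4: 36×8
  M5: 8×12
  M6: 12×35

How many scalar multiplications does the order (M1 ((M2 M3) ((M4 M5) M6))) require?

50421

(M2 M3): 11×25 by 25×36 → 11×36, cost 11·25·36 = 9900
(M4 M5): 36×8 by 8×12 → 36×12, cost 36·8·12 = 3456
((M4 M5) M6): 36×12 by 12×35 → 36×35, cost 36·12·35 = 15120; cumulative 18576
((M2 M3) ((M4 M5) M6)): 11×36 by 36×35 → 11×35, cost 11·36·35 = 13860; cumulative 42336
(M1 ((M2 M3) ((M4 M5) M6))): 21×11 by 11×35 → 21×35, cost 21·11·35 = 8085; cumulative 50421
Total: 50421 scalar multiplications.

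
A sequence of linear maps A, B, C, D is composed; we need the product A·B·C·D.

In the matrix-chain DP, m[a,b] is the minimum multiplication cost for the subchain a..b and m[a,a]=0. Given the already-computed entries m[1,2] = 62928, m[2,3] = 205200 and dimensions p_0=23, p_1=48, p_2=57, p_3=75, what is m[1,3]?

161253

m[1,3] = min over k∈[1,2] of m[1,k]+m[k+1,3]+p_{0}·p_k·p_{3}.
k=1: 0 + 205200 + 23·48·75 = 288000; k=2: 62928 + 0 + 23·57·75 = 161253.
Minimum: 161253 at k=2.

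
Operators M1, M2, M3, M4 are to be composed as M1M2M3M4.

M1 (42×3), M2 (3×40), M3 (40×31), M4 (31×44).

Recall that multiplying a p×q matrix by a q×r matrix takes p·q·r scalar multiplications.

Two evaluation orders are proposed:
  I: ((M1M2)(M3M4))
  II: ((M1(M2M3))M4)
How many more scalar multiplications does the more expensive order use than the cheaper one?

Order I = ((M1M2)(M3M4)): (M1M2): 42×3 by 3×40 → 42×40, cost 42·3·40 = 5040; (M3M4): 40×31 by 31×44 → 40×44, cost 40·31·44 = 54560; ((M1M2)(M3M4)): 42×40 by 40×44 → 42×44, cost 42·40·44 = 73920; cumulative 133520. Total 133520.
Order II = ((M1(M2M3))M4): (M2M3): 3×40 by 40×31 → 3×31, cost 3·40·31 = 3720; (M1(M2M3)): 42×3 by 3×31 → 42×31, cost 42·3·31 = 3906; cumulative 7626; ((M1(M2M3))M4): 42×31 by 31×44 → 42×44, cost 42·31·44 = 57288; cumulative 64914. Total 64914.
Difference: |133520 − 64914| = 68606.

68606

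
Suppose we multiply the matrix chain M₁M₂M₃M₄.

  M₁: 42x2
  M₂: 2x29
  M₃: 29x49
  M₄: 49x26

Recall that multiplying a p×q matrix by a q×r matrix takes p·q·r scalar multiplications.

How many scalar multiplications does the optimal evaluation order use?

7574

Adjacent pairs: M₁M₂ = 42·2·29 = 2436; M₂M₃ = 2·29·49 = 2842; M₃M₄ = 29·49·26 = 36946.
Length 3: M₁..M₃: k=1: 0+2842+42·2·49=6958; k=2: 2436+0+42·29·49=62118 → min 6958 | M₂..M₄: k=2: 0+36946+2·29·26=38454; k=3: 2842+0+2·49·26=5390 → min 5390.
Length 4: M₁..M₄: k=1: 0+5390+42·2·26=7574; k=2: 2436+36946+42·29·26=71050; k=3: 6958+0+42·49·26=60466 → min 7574.
Optimal order: (M₁((M₂M₃)M₄)) with cost 7574.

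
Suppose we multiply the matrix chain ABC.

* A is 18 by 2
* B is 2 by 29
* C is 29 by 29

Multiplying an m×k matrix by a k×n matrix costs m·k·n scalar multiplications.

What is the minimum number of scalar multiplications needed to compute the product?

2726

Order (A(BC)): (BC): 2×29 by 29×29 → 2×29, cost 2·29·29 = 1682; (A(BC)): 18×2 by 2×29 → 18×29, cost 18·2·29 = 1044; cumulative 2726. Total 2726.
Order ((AB)C): (AB): 18×2 by 2×29 → 18×29, cost 18·2·29 = 1044; ((AB)C): 18×29 by 29×29 → 18×29, cost 18·29·29 = 15138; cumulative 16182. Total 16182.
Minimum: 2726.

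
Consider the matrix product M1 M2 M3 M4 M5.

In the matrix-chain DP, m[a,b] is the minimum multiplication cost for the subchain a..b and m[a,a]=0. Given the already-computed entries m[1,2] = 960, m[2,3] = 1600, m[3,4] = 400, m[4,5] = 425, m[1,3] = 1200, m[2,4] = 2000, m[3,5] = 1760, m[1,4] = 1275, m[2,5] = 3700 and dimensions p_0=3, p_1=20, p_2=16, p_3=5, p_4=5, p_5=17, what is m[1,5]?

1530

m[1,5] = min over k∈[1,4] of m[1,k]+m[k+1,5]+p_{0}·p_k·p_{5}.
k=1: 0 + 3700 + 3·20·17 = 4720; k=2: 960 + 1760 + 3·16·17 = 3536; k=3: 1200 + 425 + 3·5·17 = 1880; k=4: 1275 + 0 + 3·5·17 = 1530.
Minimum: 1530 at k=4.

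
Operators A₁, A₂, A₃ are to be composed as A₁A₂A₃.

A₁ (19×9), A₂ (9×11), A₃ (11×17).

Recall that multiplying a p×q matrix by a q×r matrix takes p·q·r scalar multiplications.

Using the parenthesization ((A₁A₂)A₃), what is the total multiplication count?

(A₁A₂): 19×9 by 9×11 → 19×11, cost 19·9·11 = 1881
((A₁A₂)A₃): 19×11 by 11×17 → 19×17, cost 19·11·17 = 3553; cumulative 5434
Total: 5434 scalar multiplications.

5434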